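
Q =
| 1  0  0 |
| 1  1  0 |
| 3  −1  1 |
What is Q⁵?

[[1, 0, 0], [5, 1, 0], [5, −5, 1]]

Q = I + N where N = [[0, 0, 0], [1, 0, 0], [3, −1, 0]] is strictly lower-triangular, so N³ = 0.
(I + N)⁵ = I + 5·N + 10·N² = [[1, 0, 0], [5, 1, 0], [5, −5, 1]].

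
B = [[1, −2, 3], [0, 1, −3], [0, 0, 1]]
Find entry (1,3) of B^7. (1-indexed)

B = I + N where N = [[0, −2, 3], [0, 0, −3], [0, 0, 0]] is strictly upper-triangular, so N^3 = 0.
(I + N)^7 = I + 7·N + 21·N^2 = [[1, −14, 147], [0, 1, −21], [0, 0, 1]].

147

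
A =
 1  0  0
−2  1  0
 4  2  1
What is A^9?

[[1, 0, 0], [−18, 1, 0], [−108, 18, 1]]

A = I + N where N = [[0, 0, 0], [−2, 0, 0], [4, 2, 0]] is strictly lower-triangular, so N^3 = 0.
(I + N)^9 = I + 9·N + 36·N^2 = [[1, 0, 0], [−18, 1, 0], [−108, 18, 1]].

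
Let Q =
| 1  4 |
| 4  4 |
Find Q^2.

[[17, 20], [20, 32]]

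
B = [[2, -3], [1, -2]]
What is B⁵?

B² = I (check: tr B = 0 and det B = -1), so B⁵ = B since 5 is odd.

[[2, -3], [1, -2]]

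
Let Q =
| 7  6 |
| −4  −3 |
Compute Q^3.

[[79, 78], [−52, −51]]

tr Q = 4 and det Q = 3, so the characteristic polynomial is λ² − (4)λ + (3) with roots 3 and 1.
Eigenvectors give P = [[3, −1], [−2, 1]] with P⁻¹ = [[1, 1], [2, 3]], and Q = P·diag(3, 1)·P⁻¹.
Then Q^3 = P·diag(27, 1)·P⁻¹ = [[81, −1], [−54, 1]] · [[1, 1], [2, 3]] = [[79, 78], [−52, −51]].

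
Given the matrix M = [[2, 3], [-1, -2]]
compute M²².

[[1, 0], [0, 1]]

M² = I (check: tr M = 0 and det M = -1), so M²² = I since 22 is even.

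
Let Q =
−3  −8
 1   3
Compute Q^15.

Q² = I (check: tr Q = 0 and det Q = −1), so Q^15 = Q since 15 is odd.

[[−3, −8], [1, 3]]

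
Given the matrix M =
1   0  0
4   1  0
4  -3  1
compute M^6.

M = I + N where N = [[0, 0, 0], [4, 0, 0], [4, -3, 0]] is strictly lower-triangular, so N^3 = 0.
(I + N)^6 = I + 6·N + 15·N^2 = [[1, 0, 0], [24, 1, 0], [-156, -18, 1]].

[[1, 0, 0], [24, 1, 0], [-156, -18, 1]]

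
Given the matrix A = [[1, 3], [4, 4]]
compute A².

[[13, 15], [20, 28]]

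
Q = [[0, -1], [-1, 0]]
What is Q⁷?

Q² = I (check: tr Q = 0 and det Q = -1), so Q⁷ = Q since 7 is odd.

[[0, -1], [-1, 0]]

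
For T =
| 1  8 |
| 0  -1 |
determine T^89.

[[1, 8], [0, -1]]

T² = I (check: tr T = 0 and det T = -1), so T^89 = T since 89 is odd.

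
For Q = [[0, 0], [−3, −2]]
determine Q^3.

[[0, 0], [−12, −8]]

Q^2 = [[0, 0], [6, 4]]
Q^3 = [[0, 0], [−12, −8]]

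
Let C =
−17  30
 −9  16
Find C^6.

tr C = −1 and det C = −2, so the characteristic polynomial is λ² − (−1)λ + (−2) with roots 1 and −2.
Eigenvectors give P = [[−5, 2], [−3, 1]] with P⁻¹ = [[1, −2], [3, −5]], and C = P·diag(1, −2)·P⁻¹.
Then C^6 = P·diag(1, 64)·P⁻¹ = [[−5, 128], [−3, 64]] · [[1, −2], [3, −5]] = [[379, −630], [189, −314]].

[[379, −630], [189, −314]]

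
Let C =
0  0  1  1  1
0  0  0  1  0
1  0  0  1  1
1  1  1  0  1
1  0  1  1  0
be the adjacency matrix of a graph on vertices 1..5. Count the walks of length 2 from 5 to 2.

The number of length-2 walks from vertex 5 to vertex 2 is entry (5,2) of C², where C is the adjacency matrix.
C² = [[3, 1, 2, 2, 2], [1, 1, 1, 0, 1], [2, 1, 3, 2, 2], [2, 0, 2, 4, 2], [2, 1, 2, 2, 3]]

1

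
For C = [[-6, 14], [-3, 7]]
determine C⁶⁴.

[[-6, 14], [-3, 7]]

C² = C (a projection; rank 1, trace 1), so C⁶⁴ = C.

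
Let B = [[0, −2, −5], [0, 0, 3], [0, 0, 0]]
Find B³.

B is strictly triangular, hence nilpotent: B³ = 0, so B³ = 0.

[[0, 0, 0], [0, 0, 0], [0, 0, 0]]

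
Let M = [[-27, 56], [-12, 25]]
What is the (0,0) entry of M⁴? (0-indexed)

tr M = -2 and det M = -3, so the characteristic polynomial is λ² − (-2)λ + (-3) with roots -3 and 1.
Eigenvectors give P = [[-7, -2], [-3, -1]] with P⁻¹ = [[-1, 2], [3, -7]], and M = P·diag(-3, 1)·P⁻¹.
Then M⁴ = P·diag(81, 1)·P⁻¹ = [[-567, -2], [-243, -1]] · [[-1, 2], [3, -7]] = [[561, -1120], [240, -479]].

561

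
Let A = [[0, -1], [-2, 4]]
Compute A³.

A² = [[2, -4], [-8, 18]]
A³ = [[8, -18], [-36, 80]]

[[8, -18], [-36, 80]]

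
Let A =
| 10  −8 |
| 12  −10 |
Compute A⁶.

tr A = 0 and det A = −4, so the characteristic polynomial is λ² − (0)λ + (−4) with roots 2 and −2.
Eigenvectors give P = [[1, −2], [1, −3]] with P⁻¹ = [[3, −2], [1, −1]], and A = P·diag(2, −2)·P⁻¹.
Then A⁶ = P·diag(64, 64)·P⁻¹ = [[64, −128], [64, −192]] · [[3, −2], [1, −1]] = [[64, 0], [0, 64]].

[[64, 0], [0, 64]]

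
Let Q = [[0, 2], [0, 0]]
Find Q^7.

[[0, 0], [0, 0]]

Q is strictly triangular, hence nilpotent: Q^2 = 0, so Q^7 = 0.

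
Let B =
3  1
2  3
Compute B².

[[11, 6], [12, 11]]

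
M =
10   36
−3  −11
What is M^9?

[[1540, 6156], [−513, −2051]]

tr M = −1 and det M = −2, so the characteristic polynomial is λ² − (−1)λ + (−2) with roots 1 and −2.
Eigenvectors give P = [[4, −3], [−1, 1]] with P⁻¹ = [[1, 3], [1, 4]], and M = P·diag(1, −2)·P⁻¹.
Then M^9 = P·diag(1, −512)·P⁻¹ = [[4, 1536], [−1, −512]] · [[1, 3], [1, 4]] = [[1540, 6156], [−513, −2051]].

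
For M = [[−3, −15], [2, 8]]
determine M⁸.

tr M = 5 and det M = 6, so the characteristic polynomial is λ² − (5)λ + (6) with roots 2 and 3.
Eigenvectors give P = [[−3, −5], [1, 2]] with P⁻¹ = [[−2, −5], [1, 3]], and M = P·diag(2, 3)·P⁻¹.
Then M⁸ = P·diag(256, 6561)·P⁻¹ = [[−768, −32805], [256, 13122]] · [[−2, −5], [1, 3]] = [[−31269, −94575], [12610, 38086]].

[[−31269, −94575], [12610, 38086]]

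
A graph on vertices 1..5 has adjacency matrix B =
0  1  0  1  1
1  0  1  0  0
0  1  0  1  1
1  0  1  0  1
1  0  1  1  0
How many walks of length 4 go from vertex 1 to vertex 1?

20

The number of length-4 walks from vertex 1 to vertex 1 is entry (1,1) of B⁴, where B is the adjacency matrix.
B² = [[3, 0, 3, 1, 1], [0, 2, 0, 2, 2], [3, 0, 3, 1, 1], [1, 2, 1, 3, 2], [1, 2, 1, 2, 3]]
B³ = [[2, 6, 2, 7, 7], [6, 0, 6, 2, 2], [2, 6, 2, 7, 7], [7, 2, 7, 4, 5], [7, 2, 7, 5, 4]]
B⁴ = [[20, 4, 20, 11, 11], [4, 12, 4, 14, 14], [20, 4, 20, 11, 11], [11, 14, 11, 19, 18], [11, 14, 11, 18, 19]]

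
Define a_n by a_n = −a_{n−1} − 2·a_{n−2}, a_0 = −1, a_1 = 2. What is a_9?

With companion matrix B = [[−1, −2], [1, 0]], [a_n, a_{n−1}]ᵀ = B·[a_{n−1}, a_{n−2}]ᵀ, so [a_9, a_8]ᵀ = B⁸·[a_1, a_0]ᵀ.
B⁸ = [[−17, −6], [3, −14]], giving [a_9, a_8]ᵀ = [[−28], [20]].

−28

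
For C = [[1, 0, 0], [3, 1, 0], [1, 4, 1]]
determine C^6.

[[1, 0, 0], [18, 1, 0], [186, 24, 1]]

C = I + N where N = [[0, 0, 0], [3, 0, 0], [1, 4, 0]] is strictly lower-triangular, so N^3 = 0.
(I + N)^6 = I + 6·N + 15·N^2 = [[1, 0, 0], [18, 1, 0], [186, 24, 1]].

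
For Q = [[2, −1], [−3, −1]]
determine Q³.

Q² = [[7, −1], [−3, 4]]
Q³ = [[17, −6], [−18, −1]]

[[17, −6], [−18, −1]]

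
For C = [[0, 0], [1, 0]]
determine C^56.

[[0, 0], [0, 0]]

C is strictly triangular, hence nilpotent: C^2 = 0, so C^56 = 0.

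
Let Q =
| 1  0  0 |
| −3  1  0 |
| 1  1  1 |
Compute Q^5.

Q = I + N where N = [[0, 0, 0], [−3, 0, 0], [1, 1, 0]] is strictly lower-triangular, so N^3 = 0.
(I + N)^5 = I + 5·N + 10·N^2 = [[1, 0, 0], [−15, 1, 0], [−25, 5, 1]].

[[1, 0, 0], [−15, 1, 0], [−25, 5, 1]]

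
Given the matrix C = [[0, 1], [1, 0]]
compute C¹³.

C² = I (check: tr C = 0 and det C = -1), so C¹³ = C since 13 is odd.

[[0, 1], [1, 0]]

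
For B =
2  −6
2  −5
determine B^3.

tr B = −3 and det B = 2, so the characteristic polynomial is λ² − (−3)λ + (2) with roots −1 and −2.
Eigenvectors give P = [[2, 3], [1, 2]] with P⁻¹ = [[2, −3], [−1, 2]], and B = P·diag(−1, −2)·P⁻¹.
Then B^3 = P·diag(−1, −8)·P⁻¹ = [[−2, −24], [−1, −16]] · [[2, −3], [−1, 2]] = [[20, −42], [14, −29]].

[[20, −42], [14, −29]]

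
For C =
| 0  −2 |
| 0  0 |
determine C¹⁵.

C is strictly triangular, hence nilpotent: C² = 0, so C¹⁵ = 0.

[[0, 0], [0, 0]]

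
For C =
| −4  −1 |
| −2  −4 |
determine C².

[[18, 8], [16, 18]]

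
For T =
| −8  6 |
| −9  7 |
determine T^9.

[[−1538, 1026], [−1539, 1027]]

tr T = −1 and det T = −2, so the characteristic polynomial is λ² − (−1)λ + (−2) with roots −2 and 1.
Eigenvectors give P = [[1, −2], [1, −3]] with P⁻¹ = [[3, −2], [1, −1]], and T = P·diag(−2, 1)·P⁻¹.
Then T^9 = P·diag(−512, 1)·P⁻¹ = [[−512, −2], [−512, −3]] · [[3, −2], [1, −1]] = [[−1538, 1026], [−1539, 1027]].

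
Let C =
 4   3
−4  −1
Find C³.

[[−20, 3], [−4, −25]]

C² = [[4, 9], [−12, −11]]
C³ = [[−20, 3], [−4, −25]]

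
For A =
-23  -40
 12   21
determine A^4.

[[481, 800], [-240, -399]]

tr A = -2 and det A = -3, so the characteristic polynomial is λ² − (-2)λ + (-3) with roots -3 and 1.
Eigenvectors give P = [[-2, -5], [1, 3]] with P⁻¹ = [[-3, -5], [1, 2]], and A = P·diag(-3, 1)·P⁻¹.
Then A^4 = P·diag(81, 1)·P⁻¹ = [[-162, -5], [81, 3]] · [[-3, -5], [1, 2]] = [[481, 800], [-240, -399]].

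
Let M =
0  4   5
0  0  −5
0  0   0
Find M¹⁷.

[[0, 0, 0], [0, 0, 0], [0, 0, 0]]

M is strictly triangular, hence nilpotent: M³ = 0, so M¹⁷ = 0.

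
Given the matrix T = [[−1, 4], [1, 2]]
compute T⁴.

T² = [[5, 4], [1, 8]]
T³ = [[−1, 28], [7, 20]]
T⁴ = [[29, 52], [13, 68]]

[[29, 52], [13, 68]]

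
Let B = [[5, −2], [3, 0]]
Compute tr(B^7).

2315

tr B = 5 and det B = 6, so the characteristic polynomial is λ² − (5)λ + (6) with roots 3 and 2.
Eigenvectors give P = [[1, 2], [1, 3]] with P⁻¹ = [[3, −2], [−1, 1]], and B = P·diag(3, 2)·P⁻¹.
Then B^7 = P·diag(2187, 128)·P⁻¹ = [[2187, 256], [2187, 384]] · [[3, −2], [−1, 1]] = [[6305, −4118], [6177, −3990]].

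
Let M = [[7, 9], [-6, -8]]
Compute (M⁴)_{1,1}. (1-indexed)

tr M = -1 and det M = -2, so the characteristic polynomial is λ² − (-1)λ + (-2) with roots -2 and 1.
Eigenvectors give P = [[-1, 3], [1, -2]] with P⁻¹ = [[2, 3], [1, 1]], and M = P·diag(-2, 1)·P⁻¹.
Then M⁴ = P·diag(16, 1)·P⁻¹ = [[-16, 3], [16, -2]] · [[2, 3], [1, 1]] = [[-29, -45], [30, 46]].

-29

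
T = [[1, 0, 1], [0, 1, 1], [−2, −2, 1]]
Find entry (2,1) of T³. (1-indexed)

−6

T² = [[−1, −2, 2], [−2, −1, 2], [−4, −4, −3]]
T³ = [[−5, −6, −1], [−6, −5, −1], [2, 2, −11]]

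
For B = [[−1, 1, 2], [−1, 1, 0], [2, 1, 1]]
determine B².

[[4, 2, 0], [0, 0, −2], [−1, 4, 5]]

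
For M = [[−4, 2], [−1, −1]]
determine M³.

[[−46, 38], [−19, 11]]

tr M = −5 and det M = 6, so the characteristic polynomial is λ² − (−5)λ + (6) with roots −3 and −2.
Eigenvectors give P = [[2, 1], [1, 1]] with P⁻¹ = [[1, −1], [−1, 2]], and M = P·diag(−3, −2)·P⁻¹.
Then M³ = P·diag(−27, −8)·P⁻¹ = [[−54, −8], [−27, −8]] · [[1, −1], [−1, 2]] = [[−46, 38], [−19, 11]].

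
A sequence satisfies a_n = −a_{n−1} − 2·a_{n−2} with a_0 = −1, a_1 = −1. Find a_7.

−17

With companion matrix A = [[−1, −2], [1, 0]], [a_n, a_{n−1}]ᵀ = A·[a_{n−1}, a_{n−2}]ᵀ, so [a_7, a_6]ᵀ = A⁶·[a_1, a_0]ᵀ.
A⁶ = [[7, 10], [−5, 2]], giving [a_7, a_6]ᵀ = [[−17], [3]].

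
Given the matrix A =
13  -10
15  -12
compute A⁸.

tr A = 1 and det A = -6, so the characteristic polynomial is λ² − (1)λ + (-6) with roots 3 and -2.
Eigenvectors give P = [[1, -2], [1, -3]] with P⁻¹ = [[3, -2], [1, -1]], and A = P·diag(3, -2)·P⁻¹.
Then A⁸ = P·diag(6561, 256)·P⁻¹ = [[6561, -512], [6561, -768]] · [[3, -2], [1, -1]] = [[19171, -12610], [18915, -12354]].

[[19171, -12610], [18915, -12354]]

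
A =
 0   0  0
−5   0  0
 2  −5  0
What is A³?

[[0, 0, 0], [0, 0, 0], [0, 0, 0]]

A is strictly triangular, hence nilpotent: A³ = 0, so A³ = 0.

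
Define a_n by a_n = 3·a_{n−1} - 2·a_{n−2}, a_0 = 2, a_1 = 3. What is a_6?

With companion matrix B = [[3, -2], [1, 0]], [a_n, a_{n−1}]ᵀ = B·[a_{n−1}, a_{n−2}]ᵀ, so [a_6, a_5]ᵀ = B⁵·[a_1, a_0]ᵀ.
B⁵ = [[63, -62], [31, -30]], giving [a_6, a_5]ᵀ = [[65], [33]].

65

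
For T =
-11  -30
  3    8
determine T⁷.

tr T = -3 and det T = 2, so the characteristic polynomial is λ² − (-3)λ + (2) with roots -2 and -1.
Eigenvectors give P = [[-10, 3], [3, -1]] with P⁻¹ = [[-1, -3], [-3, -10]], and T = P·diag(-2, -1)·P⁻¹.
Then T⁷ = P·diag(-128, -1)·P⁻¹ = [[1280, -3], [-384, 1]] · [[-1, -3], [-3, -10]] = [[-1271, -3810], [381, 1142]].

[[-1271, -3810], [381, 1142]]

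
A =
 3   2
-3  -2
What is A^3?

A² = A (a projection; rank 1, trace 1), so A^3 = A.

[[3, 2], [-3, -2]]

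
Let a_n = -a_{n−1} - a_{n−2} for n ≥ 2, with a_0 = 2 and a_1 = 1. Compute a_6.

2

With companion matrix M = [[-1, -1], [1, 0]], [a_n, a_{n−1}]ᵀ = M·[a_{n−1}, a_{n−2}]ᵀ, so [a_6, a_5]ᵀ = M⁵·[a_1, a_0]ᵀ.
M⁵ = [[0, 1], [-1, -1]], giving [a_6, a_5]ᵀ = [[2], [-3]].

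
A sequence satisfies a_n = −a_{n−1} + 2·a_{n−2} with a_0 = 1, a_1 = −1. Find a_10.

683

With companion matrix M = [[−1, 2], [1, 0]], [a_n, a_{n−1}]ᵀ = M·[a_{n−1}, a_{n−2}]ᵀ, so [a_10, a_9]ᵀ = M⁹·[a_1, a_0]ᵀ.
M⁹ = [[−341, 342], [171, −170]], giving [a_10, a_9]ᵀ = [[683], [−341]].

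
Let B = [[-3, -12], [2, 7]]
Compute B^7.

tr B = 4 and det B = 3, so the characteristic polynomial is λ² − (4)λ + (3) with roots 1 and 3.
Eigenvectors give P = [[-3, -2], [1, 1]] with P⁻¹ = [[-1, -2], [1, 3]], and B = P·diag(1, 3)·P⁻¹.
Then B^7 = P·diag(1, 2187)·P⁻¹ = [[-3, -4374], [1, 2187]] · [[-1, -2], [1, 3]] = [[-4371, -13116], [2186, 6559]].

[[-4371, -13116], [2186, 6559]]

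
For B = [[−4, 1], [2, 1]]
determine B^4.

[[342, −63], [−126, 27]]

B^2 = [[18, −3], [−6, 3]]
B^3 = [[−78, 15], [30, −3]]
B^4 = [[342, −63], [−126, 27]]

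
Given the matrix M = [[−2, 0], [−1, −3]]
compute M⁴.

tr M = −5 and det M = 6, so the characteristic polynomial is λ² − (−5)λ + (6) with roots −3 and −2.
Eigenvectors give P = [[0, 1], [1, −1]] with P⁻¹ = [[1, 1], [1, 0]], and M = P·diag(−3, −2)·P⁻¹.
Then M⁴ = P·diag(81, 16)·P⁻¹ = [[0, 16], [81, −16]] · [[1, 1], [1, 0]] = [[16, 0], [65, 81]].

[[16, 0], [65, 81]]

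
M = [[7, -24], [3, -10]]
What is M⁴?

[[-119, 360], [-45, 136]]

tr M = -3 and det M = 2, so the characteristic polynomial is λ² − (-3)λ + (2) with roots -2 and -1.
Eigenvectors give P = [[-8, 3], [-3, 1]] with P⁻¹ = [[1, -3], [3, -8]], and M = P·diag(-2, -1)·P⁻¹.
Then M⁴ = P·diag(16, 1)·P⁻¹ = [[-128, 3], [-48, 1]] · [[1, -3], [3, -8]] = [[-119, 360], [-45, 136]].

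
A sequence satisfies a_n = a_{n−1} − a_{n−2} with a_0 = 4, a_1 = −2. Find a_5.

With companion matrix C = [[1, −1], [1, 0]], [a_n, a_{n−1}]ᵀ = C·[a_{n−1}, a_{n−2}]ᵀ, so [a_5, a_4]ᵀ = C⁴·[a_1, a_0]ᵀ.
C⁴ = [[−1, 1], [−1, 0]], giving [a_5, a_4]ᵀ = [[6], [2]].

6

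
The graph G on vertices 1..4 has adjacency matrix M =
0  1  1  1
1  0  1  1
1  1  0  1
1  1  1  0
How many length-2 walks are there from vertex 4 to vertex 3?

2

The number of length-2 walks from vertex 4 to vertex 3 is entry (4,3) of M^2, where M is the adjacency matrix.
M^2 = [[3, 2, 2, 2], [2, 3, 2, 2], [2, 2, 3, 2], [2, 2, 2, 3]]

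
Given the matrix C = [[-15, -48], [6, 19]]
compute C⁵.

[[-1935, -5808], [726, 2179]]

tr C = 4 and det C = 3, so the characteristic polynomial is λ² − (4)λ + (3) with roots 3 and 1.
Eigenvectors give P = [[-8, -3], [3, 1]] with P⁻¹ = [[1, 3], [-3, -8]], and C = P·diag(3, 1)·P⁻¹.
Then C⁵ = P·diag(243, 1)·P⁻¹ = [[-1944, -3], [729, 1]] · [[1, 3], [-3, -8]] = [[-1935, -5808], [726, 2179]].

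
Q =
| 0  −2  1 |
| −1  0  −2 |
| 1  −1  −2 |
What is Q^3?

Q^2 = [[3, −1, 2], [−2, 4, 3], [−1, 0, 7]]
Q^3 = [[3, −8, 1], [−1, 1, −16], [7, −5, −15]]

[[3, −8, 1], [−1, 1, −16], [7, −5, −15]]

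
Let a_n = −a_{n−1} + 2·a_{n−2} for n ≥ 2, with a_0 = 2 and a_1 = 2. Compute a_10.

2

With companion matrix B = [[−1, 2], [1, 0]], [a_n, a_{n−1}]ᵀ = B·[a_{n−1}, a_{n−2}]ᵀ, so [a_10, a_9]ᵀ = B⁹·[a_1, a_0]ᵀ.
B⁹ = [[−341, 342], [171, −170]], giving [a_10, a_9]ᵀ = [[2], [2]].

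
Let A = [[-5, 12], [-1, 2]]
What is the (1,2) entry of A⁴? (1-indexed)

-180

tr A = -3 and det A = 2, so the characteristic polynomial is λ² − (-3)λ + (2) with roots -2 and -1.
Eigenvectors give P = [[-4, 3], [-1, 1]] with P⁻¹ = [[-1, 3], [-1, 4]], and A = P·diag(-2, -1)·P⁻¹.
Then A⁴ = P·diag(16, 1)·P⁻¹ = [[-64, 3], [-16, 1]] · [[-1, 3], [-1, 4]] = [[61, -180], [15, -44]].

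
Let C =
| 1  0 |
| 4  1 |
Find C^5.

C = I + N where N = [[0, 0], [4, 0]] is strictly lower-triangular, so N^2 = 0.
(I + N)^5 = I + 5·N = [[1, 0], [20, 1]].

[[1, 0], [20, 1]]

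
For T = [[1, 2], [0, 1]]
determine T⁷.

[[1, 14], [0, 1]]

T = I + N where N = [[0, 2], [0, 0]] is strictly upper-triangular, so N² = 0.
(I + N)⁷ = I + 7·N = [[1, 14], [0, 1]].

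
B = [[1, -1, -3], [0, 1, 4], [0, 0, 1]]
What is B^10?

B = I + N where N = [[0, -1, -3], [0, 0, 4], [0, 0, 0]] is strictly upper-triangular, so N^3 = 0.
(I + N)^10 = I + 10·N + 45·N^2 = [[1, -10, -210], [0, 1, 40], [0, 0, 1]].

[[1, -10, -210], [0, 1, 40], [0, 0, 1]]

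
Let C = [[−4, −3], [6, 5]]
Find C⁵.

tr C = 1 and det C = −2, so the characteristic polynomial is λ² − (1)λ + (−2) with roots 2 and −1.
Eigenvectors give P = [[−1, −1], [2, 1]] with P⁻¹ = [[1, 1], [−2, −1]], and C = P·diag(2, −1)·P⁻¹.
Then C⁵ = P·diag(32, −1)·P⁻¹ = [[−32, 1], [64, −1]] · [[1, 1], [−2, −1]] = [[−34, −33], [66, 65]].

[[−34, −33], [66, 65]]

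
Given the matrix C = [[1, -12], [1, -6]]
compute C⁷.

[[6049, -24708], [2059, -8364]]

tr C = -5 and det C = 6, so the characteristic polynomial is λ² − (-5)λ + (6) with roots -2 and -3.
Eigenvectors give P = [[4, 3], [1, 1]] with P⁻¹ = [[1, -3], [-1, 4]], and C = P·diag(-2, -3)·P⁻¹.
Then C⁷ = P·diag(-128, -2187)·P⁻¹ = [[-512, -6561], [-128, -2187]] · [[1, -3], [-1, 4]] = [[6049, -24708], [2059, -8364]].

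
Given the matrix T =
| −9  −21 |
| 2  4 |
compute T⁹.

[[−134709, −402591], [38342, 114514]]

tr T = −5 and det T = 6, so the characteristic polynomial is λ² − (−5)λ + (6) with roots −3 and −2.
Eigenvectors give P = [[7, −3], [−2, 1]] with P⁻¹ = [[1, 3], [2, 7]], and T = P·diag(−3, −2)·P⁻¹.
Then T⁹ = P·diag(−19683, −512)·P⁻¹ = [[−137781, 1536], [39366, −512]] · [[1, 3], [2, 7]] = [[−134709, −402591], [38342, 114514]].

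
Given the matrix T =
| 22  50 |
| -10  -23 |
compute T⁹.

tr T = -1 and det T = -6, so the characteristic polynomial is λ² − (-1)λ + (-6) with roots 2 and -3.
Eigenvectors give P = [[-5, -2], [2, 1]] with P⁻¹ = [[-1, -2], [2, 5]], and T = P·diag(2, -3)·P⁻¹.
Then T⁹ = P·diag(512, -19683)·P⁻¹ = [[-2560, 39366], [1024, -19683]] · [[-1, -2], [2, 5]] = [[81292, 201950], [-40390, -100463]].

[[81292, 201950], [-40390, -100463]]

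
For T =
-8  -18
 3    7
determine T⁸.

tr T = -1 and det T = -2, so the characteristic polynomial is λ² − (-1)λ + (-2) with roots -2 and 1.
Eigenvectors give P = [[-3, 2], [1, -1]] with P⁻¹ = [[-1, -2], [-1, -3]], and T = P·diag(-2, 1)·P⁻¹.
Then T⁸ = P·diag(256, 1)·P⁻¹ = [[-768, 2], [256, -1]] · [[-1, -2], [-1, -3]] = [[766, 1530], [-255, -509]].

[[766, 1530], [-255, -509]]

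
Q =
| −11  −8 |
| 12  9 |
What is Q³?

[[−83, −56], [84, 57]]

tr Q = −2 and det Q = −3, so the characteristic polynomial is λ² − (−2)λ + (−3) with roots −3 and 1.
Eigenvectors give P = [[1, −2], [−1, 3]] with P⁻¹ = [[3, 2], [1, 1]], and Q = P·diag(−3, 1)·P⁻¹.
Then Q³ = P·diag(−27, 1)·P⁻¹ = [[−27, −2], [27, 3]] · [[3, 2], [1, 1]] = [[−83, −56], [84, 57]].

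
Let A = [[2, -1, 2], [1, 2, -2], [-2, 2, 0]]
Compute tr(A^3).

-44

A^2 = [[-1, 0, 6], [8, -1, -2], [-2, 6, -8]]
A^3 = [[-14, 13, -2], [19, -14, 18], [18, -2, -16]]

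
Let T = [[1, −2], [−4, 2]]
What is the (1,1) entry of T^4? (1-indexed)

153

T^2 = [[9, −6], [−12, 12]]
T^3 = [[33, −30], [−60, 48]]
T^4 = [[153, −126], [−252, 216]]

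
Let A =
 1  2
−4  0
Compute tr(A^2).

−15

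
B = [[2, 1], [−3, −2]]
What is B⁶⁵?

B² = I (check: tr B = 0 and det B = −1), so B⁶⁵ = B since 65 is odd.

[[2, 1], [−3, −2]]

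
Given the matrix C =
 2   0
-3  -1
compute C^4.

[[16, 0], [-15, 1]]

C^2 = [[4, 0], [-3, 1]]
C^3 = [[8, 0], [-9, -1]]
C^4 = [[16, 0], [-15, 1]]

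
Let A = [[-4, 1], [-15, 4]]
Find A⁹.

A² = I (check: tr A = 0 and det A = -1), so A⁹ = A since 9 is odd.

[[-4, 1], [-15, 4]]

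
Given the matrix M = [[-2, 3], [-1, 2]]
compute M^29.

[[-2, 3], [-1, 2]]

M² = I (check: tr M = 0 and det M = -1), so M^29 = M since 29 is odd.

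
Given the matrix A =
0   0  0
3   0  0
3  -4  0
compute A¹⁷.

[[0, 0, 0], [0, 0, 0], [0, 0, 0]]

A is strictly triangular, hence nilpotent: A³ = 0, so A¹⁷ = 0.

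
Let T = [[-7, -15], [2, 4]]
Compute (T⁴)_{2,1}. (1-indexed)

tr T = -3 and det T = 2, so the characteristic polynomial is λ² − (-3)λ + (2) with roots -1 and -2.
Eigenvectors give P = [[5, -3], [-2, 1]] with P⁻¹ = [[-1, -3], [-2, -5]], and T = P·diag(-1, -2)·P⁻¹.
Then T⁴ = P·diag(1, 16)·P⁻¹ = [[5, -48], [-2, 16]] · [[-1, -3], [-2, -5]] = [[91, 225], [-30, -74]].

-30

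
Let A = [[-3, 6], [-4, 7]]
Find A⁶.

tr A = 4 and det A = 3, so the characteristic polynomial is λ² − (4)λ + (3) with roots 3 and 1.
Eigenvectors give P = [[1, 3], [1, 2]] with P⁻¹ = [[-2, 3], [1, -1]], and A = P·diag(3, 1)·P⁻¹.
Then A⁶ = P·diag(729, 1)·P⁻¹ = [[729, 3], [729, 2]] · [[-2, 3], [1, -1]] = [[-1455, 2184], [-1456, 2185]].

[[-1455, 2184], [-1456, 2185]]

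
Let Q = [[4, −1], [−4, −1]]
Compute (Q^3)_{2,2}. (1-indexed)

Q^2 = [[20, −3], [−12, 5]]
Q^3 = [[92, −17], [−68, 7]]

7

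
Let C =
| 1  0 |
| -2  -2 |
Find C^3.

C^2 = [[1, 0], [2, 4]]
C^3 = [[1, 0], [-6, -8]]

[[1, 0], [-6, -8]]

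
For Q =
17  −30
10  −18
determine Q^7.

tr Q = −1 and det Q = −6, so the characteristic polynomial is λ² − (−1)λ + (−6) with roots −3 and 2.
Eigenvectors give P = [[−3, 2], [−2, 1]] with P⁻¹ = [[1, −2], [2, −3]], and Q = P·diag(−3, 2)·P⁻¹.
Then Q^7 = P·diag(−2187, 128)·P⁻¹ = [[6561, 256], [4374, 128]] · [[1, −2], [2, −3]] = [[7073, −13890], [4630, −9132]].

[[7073, −13890], [4630, −9132]]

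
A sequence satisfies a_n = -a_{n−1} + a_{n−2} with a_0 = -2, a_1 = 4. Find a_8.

With companion matrix T = [[-1, 1], [1, 0]], [a_n, a_{n−1}]ᵀ = T·[a_{n−1}, a_{n−2}]ᵀ, so [a_8, a_7]ᵀ = T^7·[a_1, a_0]ᵀ.
T^7 = [[-21, 13], [13, -8]], giving [a_8, a_7]ᵀ = [[-110], [68]].

-110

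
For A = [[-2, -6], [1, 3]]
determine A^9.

A² = A (a projection; rank 1, trace 1), so A^9 = A.

[[-2, -6], [1, 3]]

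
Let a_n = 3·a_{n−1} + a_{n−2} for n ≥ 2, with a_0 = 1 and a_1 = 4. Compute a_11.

608761

With companion matrix T = [[3, 1], [1, 0]], [a_n, a_{n−1}]ᵀ = T·[a_{n−1}, a_{n−2}]ᵀ, so [a_11, a_10]ᵀ = T¹⁰·[a_1, a_0]ᵀ.
T¹⁰ = [[141481, 42837], [42837, 12970]], giving [a_11, a_10]ᵀ = [[608761], [184318]].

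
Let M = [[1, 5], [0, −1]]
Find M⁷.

M² = I (check: tr M = 0 and det M = −1), so M⁷ = M since 7 is odd.

[[1, 5], [0, −1]]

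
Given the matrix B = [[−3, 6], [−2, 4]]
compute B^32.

[[−3, 6], [−2, 4]]

B² = B (a projection; rank 1, trace 1), so B^32 = B.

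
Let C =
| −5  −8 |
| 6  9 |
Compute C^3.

tr C = 4 and det C = 3, so the characteristic polynomial is λ² − (4)λ + (3) with roots 1 and 3.
Eigenvectors give P = [[−4, 1], [3, −1]] with P⁻¹ = [[−1, −1], [−3, −4]], and C = P·diag(1, 3)·P⁻¹.
Then C^3 = P·diag(1, 27)·P⁻¹ = [[−4, 27], [3, −27]] · [[−1, −1], [−3, −4]] = [[−77, −104], [78, 105]].

[[−77, −104], [78, 105]]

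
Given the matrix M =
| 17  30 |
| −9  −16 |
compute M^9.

[[3077, 5130], [−1539, −2566]]

tr M = 1 and det M = −2, so the characteristic polynomial is λ² − (1)λ + (−2) with roots −1 and 2.
Eigenvectors give P = [[−5, 2], [3, −1]] with P⁻¹ = [[1, 2], [3, 5]], and M = P·diag(−1, 2)·P⁻¹.
Then M^9 = P·diag(−1, 512)·P⁻¹ = [[5, 1024], [−3, −512]] · [[1, 2], [3, 5]] = [[3077, 5130], [−1539, −2566]].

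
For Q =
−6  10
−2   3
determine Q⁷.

[[−636, 1270], [−254, 507]]

tr Q = −3 and det Q = 2, so the characteristic polynomial is λ² − (−3)λ + (2) with roots −1 and −2.
Eigenvectors give P = [[2, 5], [1, 2]] with P⁻¹ = [[−2, 5], [1, −2]], and Q = P·diag(−1, −2)·P⁻¹.
Then Q⁷ = P·diag(−1, −128)·P⁻¹ = [[−2, −640], [−1, −256]] · [[−2, 5], [1, −2]] = [[−636, 1270], [−254, 507]].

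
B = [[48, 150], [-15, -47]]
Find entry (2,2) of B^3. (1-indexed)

-323

tr B = 1 and det B = -6, so the characteristic polynomial is λ² − (1)λ + (-6) with roots 3 and -2.
Eigenvectors give P = [[10, -3], [-3, 1]] with P⁻¹ = [[1, 3], [3, 10]], and B = P·diag(3, -2)·P⁻¹.
Then B^3 = P·diag(27, -8)·P⁻¹ = [[270, 24], [-81, -8]] · [[1, 3], [3, 10]] = [[342, 1050], [-105, -323]].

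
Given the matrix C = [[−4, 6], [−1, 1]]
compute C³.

tr C = −3 and det C = 2, so the characteristic polynomial is λ² − (−3)λ + (2) with roots −1 and −2.
Eigenvectors give P = [[−2, 3], [−1, 1]] with P⁻¹ = [[1, −3], [1, −2]], and C = P·diag(−1, −2)·P⁻¹.
Then C³ = P·diag(−1, −8)·P⁻¹ = [[2, −24], [1, −8]] · [[1, −3], [1, −2]] = [[−22, 42], [−7, 13]].

[[−22, 42], [−7, 13]]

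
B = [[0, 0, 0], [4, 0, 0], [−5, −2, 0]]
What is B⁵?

[[0, 0, 0], [0, 0, 0], [0, 0, 0]]

B is strictly triangular, hence nilpotent: B³ = 0, so B⁵ = 0.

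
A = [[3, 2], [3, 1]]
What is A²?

[[15, 8], [12, 7]]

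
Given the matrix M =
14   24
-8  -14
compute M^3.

[[56, 96], [-32, -56]]

tr M = 0 and det M = -4, so the characteristic polynomial is λ² − (0)λ + (-4) with roots 2 and -2.
Eigenvectors give P = [[-2, -3], [1, 2]] with P⁻¹ = [[-2, -3], [1, 2]], and M = P·diag(2, -2)·P⁻¹.
Then M^3 = P·diag(8, -8)·P⁻¹ = [[-16, 24], [8, -16]] · [[-2, -3], [1, 2]] = [[56, 96], [-32, -56]].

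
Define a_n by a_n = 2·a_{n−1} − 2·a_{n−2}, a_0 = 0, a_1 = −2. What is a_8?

With companion matrix M = [[2, −2], [1, 0]], [a_n, a_{n−1}]ᵀ = M·[a_{n−1}, a_{n−2}]ᵀ, so [a_8, a_7]ᵀ = M^7·[a_1, a_0]ᵀ.
M^7 = [[0, 16], [−8, 16]], giving [a_8, a_7]ᵀ = [[0], [16]].

0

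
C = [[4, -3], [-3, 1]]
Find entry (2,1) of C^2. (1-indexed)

-15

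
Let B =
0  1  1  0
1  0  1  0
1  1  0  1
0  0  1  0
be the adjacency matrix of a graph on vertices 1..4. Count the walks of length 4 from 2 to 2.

7

The number of length-4 walks from vertex 2 to vertex 2 is entry (2,2) of B⁴, where B is the adjacency matrix.
B² = [[2, 1, 1, 1], [1, 2, 1, 1], [1, 1, 3, 0], [1, 1, 0, 1]]
B³ = [[2, 3, 4, 1], [3, 2, 4, 1], [4, 4, 2, 3], [1, 1, 3, 0]]
B⁴ = [[7, 6, 6, 4], [6, 7, 6, 4], [6, 6, 11, 2], [4, 4, 2, 3]]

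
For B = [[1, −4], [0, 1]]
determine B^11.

[[1, −44], [0, 1]]

B = I + N where N = [[0, −4], [0, 0]] is strictly upper-triangular, so N^2 = 0.
(I + N)^11 = I + 11·N = [[1, −44], [0, 1]].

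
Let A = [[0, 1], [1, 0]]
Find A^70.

A² = I (check: tr A = 0 and det A = -1), so A^70 = I since 70 is even.

[[1, 0], [0, 1]]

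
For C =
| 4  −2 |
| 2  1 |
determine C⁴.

C² = [[12, −10], [10, −3]]
C³ = [[28, −34], [34, −23]]
C⁴ = [[44, −90], [90, −91]]

[[44, −90], [90, −91]]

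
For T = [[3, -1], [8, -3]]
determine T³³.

T² = I (check: tr T = 0 and det T = -1), so T³³ = T since 33 is odd.

[[3, -1], [8, -3]]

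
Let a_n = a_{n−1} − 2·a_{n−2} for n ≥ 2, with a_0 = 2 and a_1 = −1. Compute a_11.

With companion matrix B = [[1, −2], [1, 0]], [a_n, a_{n−1}]ᵀ = B·[a_{n−1}, a_{n−2}]ᵀ, so [a_11, a_10]ᵀ = B¹⁰·[a_1, a_0]ᵀ.
B¹⁰ = [[23, 22], [−11, 34]], giving [a_11, a_10]ᵀ = [[21], [79]].

21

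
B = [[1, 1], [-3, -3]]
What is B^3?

B^2 = [[-2, -2], [6, 6]]
B^3 = [[4, 4], [-12, -12]]

[[4, 4], [-12, -12]]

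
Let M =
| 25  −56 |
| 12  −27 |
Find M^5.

[[1465, −3416], [732, −1707]]

tr M = −2 and det M = −3, so the characteristic polynomial is λ² − (−2)λ + (−3) with roots −3 and 1.
Eigenvectors give P = [[2, 7], [1, 3]] with P⁻¹ = [[−3, 7], [1, −2]], and M = P·diag(−3, 1)·P⁻¹.
Then M^5 = P·diag(−243, 1)·P⁻¹ = [[−486, 7], [−243, 3]] · [[−3, 7], [1, −2]] = [[1465, −3416], [732, −1707]].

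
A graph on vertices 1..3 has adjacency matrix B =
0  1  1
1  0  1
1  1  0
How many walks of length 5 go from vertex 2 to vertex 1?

11

The number of length-5 walks from vertex 2 to vertex 1 is entry (2,1) of B^5, where B is the adjacency matrix.
B^2 = [[2, 1, 1], [1, 2, 1], [1, 1, 2]]
B^3 = [[2, 3, 3], [3, 2, 3], [3, 3, 2]]
B^4 = [[6, 5, 5], [5, 6, 5], [5, 5, 6]]
B^5 = [[10, 11, 11], [11, 10, 11], [11, 11, 10]]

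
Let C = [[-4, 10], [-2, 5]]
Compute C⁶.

C² = C (a projection; rank 1, trace 1), so C⁶ = C.

[[-4, 10], [-2, 5]]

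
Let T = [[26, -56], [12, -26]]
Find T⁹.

[[6656, -14336], [3072, -6656]]

tr T = 0 and det T = -4, so the characteristic polynomial is λ² − (0)λ + (-4) with roots 2 and -2.
Eigenvectors give P = [[-7, -2], [-3, -1]] with P⁻¹ = [[-1, 2], [3, -7]], and T = P·diag(2, -2)·P⁻¹.
Then T⁹ = P·diag(512, -512)·P⁻¹ = [[-3584, 1024], [-1536, 512]] · [[-1, 2], [3, -7]] = [[6656, -14336], [3072, -6656]].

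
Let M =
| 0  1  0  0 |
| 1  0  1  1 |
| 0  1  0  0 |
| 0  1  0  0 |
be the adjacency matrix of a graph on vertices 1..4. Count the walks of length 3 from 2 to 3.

The number of length-3 walks from vertex 2 to vertex 3 is entry (2,3) of M³, where M is the adjacency matrix.
M² = [[1, 0, 1, 1], [0, 3, 0, 0], [1, 0, 1, 1], [1, 0, 1, 1]]
M³ = [[0, 3, 0, 0], [3, 0, 3, 3], [0, 3, 0, 0], [0, 3, 0, 0]]

3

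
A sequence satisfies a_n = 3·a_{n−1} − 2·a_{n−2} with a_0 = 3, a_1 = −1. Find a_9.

−2041

With companion matrix Q = [[3, −2], [1, 0]], [a_n, a_{n−1}]ᵀ = Q·[a_{n−1}, a_{n−2}]ᵀ, so [a_9, a_8]ᵀ = Q^8·[a_1, a_0]ᵀ.
Q^8 = [[511, −510], [255, −254]], giving [a_9, a_8]ᵀ = [[−2041], [−1017]].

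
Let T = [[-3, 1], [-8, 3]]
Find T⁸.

T² = I (check: tr T = 0 and det T = -1), so T⁸ = I since 8 is even.

[[1, 0], [0, 1]]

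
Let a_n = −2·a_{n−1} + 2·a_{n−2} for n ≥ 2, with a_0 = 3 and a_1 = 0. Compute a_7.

−720

With companion matrix Q = [[−2, 2], [1, 0]], [a_n, a_{n−1}]ᵀ = Q·[a_{n−1}, a_{n−2}]ᵀ, so [a_7, a_6]ᵀ = Q⁶·[a_1, a_0]ᵀ.
Q⁶ = [[328, −240], [−120, 88]], giving [a_7, a_6]ᵀ = [[−720], [264]].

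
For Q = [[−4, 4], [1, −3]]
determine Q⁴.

Q² = [[20, −28], [−7, 13]]
Q³ = [[−108, 164], [41, −67]]
Q⁴ = [[596, −924], [−231, 365]]

[[596, −924], [−231, 365]]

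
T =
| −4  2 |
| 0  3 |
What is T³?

T² = [[16, −2], [0, 9]]
T³ = [[−64, 26], [0, 27]]

[[−64, 26], [0, 27]]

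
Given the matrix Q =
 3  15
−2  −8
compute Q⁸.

[[−31269, −94575], [12610, 38086]]

tr Q = −5 and det Q = 6, so the characteristic polynomial is λ² − (−5)λ + (6) with roots −2 and −3.
Eigenvectors give P = [[3, −5], [−1, 2]] with P⁻¹ = [[2, 5], [1, 3]], and Q = P·diag(−2, −3)·P⁻¹.
Then Q⁸ = P·diag(256, 6561)·P⁻¹ = [[768, −32805], [−256, 13122]] · [[2, 5], [1, 3]] = [[−31269, −94575], [12610, 38086]].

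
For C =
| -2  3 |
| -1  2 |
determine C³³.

[[-2, 3], [-1, 2]]

C² = I (check: tr C = 0 and det C = -1), so C³³ = C since 33 is odd.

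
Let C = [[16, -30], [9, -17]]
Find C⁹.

[[2566, -5130], [1539, -3077]]

tr C = -1 and det C = -2, so the characteristic polynomial is λ² − (-1)λ + (-2) with roots 1 and -2.
Eigenvectors give P = [[2, -5], [1, -3]] with P⁻¹ = [[3, -5], [1, -2]], and C = P·diag(1, -2)·P⁻¹.
Then C⁹ = P·diag(1, -512)·P⁻¹ = [[2, 2560], [1, 1536]] · [[3, -5], [1, -2]] = [[2566, -5130], [1539, -3077]].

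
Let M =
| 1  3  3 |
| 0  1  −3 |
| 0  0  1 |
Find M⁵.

M = I + N where N = [[0, 3, 3], [0, 0, −3], [0, 0, 0]] is strictly upper-triangular, so N³ = 0.
(I + N)⁵ = I + 5·N + 10·N² = [[1, 15, −75], [0, 1, −15], [0, 0, 1]].

[[1, 15, −75], [0, 1, −15], [0, 0, 1]]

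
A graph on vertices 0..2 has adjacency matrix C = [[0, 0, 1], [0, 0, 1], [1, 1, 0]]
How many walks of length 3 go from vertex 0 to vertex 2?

2

The number of length-3 walks from vertex 0 to vertex 2 is entry (0,2) of C³, where C is the adjacency matrix.
C² = [[1, 1, 0], [1, 1, 0], [0, 0, 2]]
C³ = [[0, 0, 2], [0, 0, 2], [2, 2, 0]]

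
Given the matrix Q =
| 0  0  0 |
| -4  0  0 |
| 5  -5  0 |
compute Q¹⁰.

Q is strictly triangular, hence nilpotent: Q³ = 0, so Q¹⁰ = 0.

[[0, 0, 0], [0, 0, 0], [0, 0, 0]]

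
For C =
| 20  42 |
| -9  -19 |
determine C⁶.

[[442, 882], [-189, -377]]

tr C = 1 and det C = -2, so the characteristic polynomial is λ² − (1)λ + (-2) with roots -1 and 2.
Eigenvectors give P = [[2, -7], [-1, 3]] with P⁻¹ = [[-3, -7], [-1, -2]], and C = P·diag(-1, 2)·P⁻¹.
Then C⁶ = P·diag(1, 64)·P⁻¹ = [[2, -448], [-1, 192]] · [[-3, -7], [-1, -2]] = [[442, 882], [-189, -377]].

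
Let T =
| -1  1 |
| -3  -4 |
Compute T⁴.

T² = [[-2, -5], [15, 13]]
T³ = [[17, 18], [-54, -37]]
T⁴ = [[-71, -55], [165, 94]]

[[-71, -55], [165, 94]]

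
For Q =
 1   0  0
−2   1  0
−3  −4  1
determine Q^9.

[[1, 0, 0], [−18, 1, 0], [261, −36, 1]]

Q = I + N where N = [[0, 0, 0], [−2, 0, 0], [−3, −4, 0]] is strictly lower-triangular, so N^3 = 0.
(I + N)^9 = I + 9·N + 36·N^2 = [[1, 0, 0], [−18, 1, 0], [261, −36, 1]].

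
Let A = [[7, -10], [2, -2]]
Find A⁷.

[[10423, -20590], [4118, -8108]]

tr A = 5 and det A = 6, so the characteristic polynomial is λ² − (5)λ + (6) with roots 3 and 2.
Eigenvectors give P = [[-5, 2], [-2, 1]] with P⁻¹ = [[-1, 2], [-2, 5]], and A = P·diag(3, 2)·P⁻¹.
Then A⁷ = P·diag(2187, 128)·P⁻¹ = [[-10935, 256], [-4374, 128]] · [[-1, 2], [-2, 5]] = [[10423, -20590], [4118, -8108]].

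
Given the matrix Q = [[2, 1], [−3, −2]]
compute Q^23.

[[2, 1], [−3, −2]]

Q² = I (check: tr Q = 0 and det Q = −1), so Q^23 = Q since 23 is odd.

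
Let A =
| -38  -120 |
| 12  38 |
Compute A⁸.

[[256, 0], [0, 256]]

tr A = 0 and det A = -4, so the characteristic polynomial is λ² − (0)λ + (-4) with roots 2 and -2.
Eigenvectors give P = [[-3, 10], [1, -3]] with P⁻¹ = [[3, 10], [1, 3]], and A = P·diag(2, -2)·P⁻¹.
Then A⁸ = P·diag(256, 256)·P⁻¹ = [[-768, 2560], [256, -768]] · [[3, 10], [1, 3]] = [[256, 0], [0, 256]].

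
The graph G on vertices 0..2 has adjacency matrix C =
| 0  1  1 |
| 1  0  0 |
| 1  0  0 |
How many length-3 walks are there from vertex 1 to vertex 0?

2

The number of length-3 walks from vertex 1 to vertex 0 is entry (1,0) of C³, where C is the adjacency matrix.
C² = [[2, 0, 0], [0, 1, 1], [0, 1, 1]]
C³ = [[0, 2, 2], [2, 0, 0], [2, 0, 0]]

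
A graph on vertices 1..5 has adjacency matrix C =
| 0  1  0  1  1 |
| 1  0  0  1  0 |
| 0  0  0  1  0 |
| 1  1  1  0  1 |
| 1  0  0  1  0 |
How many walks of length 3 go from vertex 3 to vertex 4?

The number of length-3 walks from vertex 3 to vertex 4 is entry (3,4) of C³, where C is the adjacency matrix.
C² = [[3, 1, 1, 2, 1], [1, 2, 1, 1, 2], [1, 1, 1, 0, 1], [2, 1, 0, 4, 1], [1, 2, 1, 1, 2]]
C³ = [[4, 5, 2, 6, 5], [5, 2, 1, 6, 2], [2, 1, 0, 4, 1], [6, 6, 4, 4, 6], [5, 2, 1, 6, 2]]

4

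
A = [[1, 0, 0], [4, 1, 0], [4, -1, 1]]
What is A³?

[[1, 0, 0], [12, 1, 0], [0, -3, 1]]

A = I + N where N = [[0, 0, 0], [4, 0, 0], [4, -1, 0]] is strictly lower-triangular, so N³ = 0.
(I + N)³ = I + 3·N + 3·N² = [[1, 0, 0], [12, 1, 0], [0, -3, 1]].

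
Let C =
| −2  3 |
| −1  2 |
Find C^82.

C² = I (check: tr C = 0 and det C = −1), so C^82 = I since 82 is even.

[[1, 0], [0, 1]]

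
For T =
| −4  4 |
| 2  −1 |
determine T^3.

T^2 = [[24, −20], [−10, 9]]
T^3 = [[−136, 116], [58, −49]]

[[−136, 116], [58, −49]]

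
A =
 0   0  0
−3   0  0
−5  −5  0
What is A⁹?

A is strictly triangular, hence nilpotent: A³ = 0, so A⁹ = 0.

[[0, 0, 0], [0, 0, 0], [0, 0, 0]]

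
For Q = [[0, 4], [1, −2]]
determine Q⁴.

Q² = [[4, −8], [−2, 8]]
Q³ = [[−8, 32], [8, −24]]
Q⁴ = [[32, −96], [−24, 80]]

[[32, −96], [−24, 80]]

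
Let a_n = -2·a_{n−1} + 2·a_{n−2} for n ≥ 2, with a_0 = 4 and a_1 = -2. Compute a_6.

592

With companion matrix B = [[-2, 2], [1, 0]], [a_n, a_{n−1}]ᵀ = B·[a_{n−1}, a_{n−2}]ᵀ, so [a_6, a_5]ᵀ = B^5·[a_1, a_0]ᵀ.
B^5 = [[-120, 88], [44, -32]], giving [a_6, a_5]ᵀ = [[592], [-216]].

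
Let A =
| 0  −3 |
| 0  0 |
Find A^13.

A is strictly triangular, hence nilpotent: A^2 = 0, so A^13 = 0.

[[0, 0], [0, 0]]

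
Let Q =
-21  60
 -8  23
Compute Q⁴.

tr Q = 2 and det Q = -3, so the characteristic polynomial is λ² − (2)λ + (-3) with roots -1 and 3.
Eigenvectors give P = [[3, -5], [1, -2]] with P⁻¹ = [[2, -5], [1, -3]], and Q = P·diag(-1, 3)·P⁻¹.
Then Q⁴ = P·diag(1, 81)·P⁻¹ = [[3, -405], [1, -162]] · [[2, -5], [1, -3]] = [[-399, 1200], [-160, 481]].

[[-399, 1200], [-160, 481]]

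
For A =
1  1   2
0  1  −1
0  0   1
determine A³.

[[1, 3, 3], [0, 1, −3], [0, 0, 1]]

A = I + N where N = [[0, 1, 2], [0, 0, −1], [0, 0, 0]] is strictly upper-triangular, so N³ = 0.
(I + N)³ = I + 3·N + 3·N² = [[1, 3, 3], [0, 1, −3], [0, 0, 1]].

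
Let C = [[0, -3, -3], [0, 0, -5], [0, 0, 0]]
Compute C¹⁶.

C is strictly triangular, hence nilpotent: C³ = 0, so C¹⁶ = 0.

[[0, 0, 0], [0, 0, 0], [0, 0, 0]]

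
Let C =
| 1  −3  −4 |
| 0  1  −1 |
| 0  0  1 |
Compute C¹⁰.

C = I + N where N = [[0, −3, −4], [0, 0, −1], [0, 0, 0]] is strictly upper-triangular, so N³ = 0.
(I + N)¹⁰ = I + 10·N + 45·N² = [[1, −30, 95], [0, 1, −10], [0, 0, 1]].

[[1, −30, 95], [0, 1, −10], [0, 0, 1]]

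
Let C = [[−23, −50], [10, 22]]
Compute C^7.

tr C = −1 and det C = −6, so the characteristic polynomial is λ² − (−1)λ + (−6) with roots 2 and −3.
Eigenvectors give P = [[−2, 5], [1, −2]] with P⁻¹ = [[2, 5], [1, 2]], and C = P·diag(2, −3)·P⁻¹.
Then C^7 = P·diag(128, −2187)·P⁻¹ = [[−256, −10935], [128, 4374]] · [[2, 5], [1, 2]] = [[−11447, −23150], [4630, 9388]].

[[−11447, −23150], [4630, 9388]]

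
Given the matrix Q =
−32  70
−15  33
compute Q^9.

tr Q = 1 and det Q = −6, so the characteristic polynomial is λ² − (1)λ + (−6) with roots 3 and −2.
Eigenvectors give P = [[2, 7], [1, 3]] with P⁻¹ = [[−3, 7], [1, −2]], and Q = P·diag(3, −2)·P⁻¹.
Then Q^9 = P·diag(19683, −512)·P⁻¹ = [[39366, −3584], [19683, −1536]] · [[−3, 7], [1, −2]] = [[−121682, 282730], [−60585, 140853]].

[[−121682, 282730], [−60585, 140853]]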